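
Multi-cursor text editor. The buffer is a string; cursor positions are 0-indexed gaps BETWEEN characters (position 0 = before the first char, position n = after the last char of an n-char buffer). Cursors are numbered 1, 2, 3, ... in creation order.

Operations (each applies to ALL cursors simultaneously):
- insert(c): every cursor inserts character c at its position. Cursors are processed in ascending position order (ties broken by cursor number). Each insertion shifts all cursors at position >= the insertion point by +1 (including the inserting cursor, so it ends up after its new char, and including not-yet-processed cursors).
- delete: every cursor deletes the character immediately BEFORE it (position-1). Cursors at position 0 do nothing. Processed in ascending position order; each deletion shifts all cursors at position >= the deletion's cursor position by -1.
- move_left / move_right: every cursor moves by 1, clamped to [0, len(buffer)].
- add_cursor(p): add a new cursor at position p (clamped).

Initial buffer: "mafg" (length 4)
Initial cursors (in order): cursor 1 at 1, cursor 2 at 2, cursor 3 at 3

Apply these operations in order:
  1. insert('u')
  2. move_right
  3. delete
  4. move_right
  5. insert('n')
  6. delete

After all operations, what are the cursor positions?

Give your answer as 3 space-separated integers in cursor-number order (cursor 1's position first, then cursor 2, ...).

Answer: 3 4 4

Derivation:
After op 1 (insert('u')): buffer="muaufug" (len 7), cursors c1@2 c2@4 c3@6, authorship .1.2.3.
After op 2 (move_right): buffer="muaufug" (len 7), cursors c1@3 c2@5 c3@7, authorship .1.2.3.
After op 3 (delete): buffer="muuu" (len 4), cursors c1@2 c2@3 c3@4, authorship .123
After op 4 (move_right): buffer="muuu" (len 4), cursors c1@3 c2@4 c3@4, authorship .123
After op 5 (insert('n')): buffer="muununn" (len 7), cursors c1@4 c2@7 c3@7, authorship .121323
After op 6 (delete): buffer="muuu" (len 4), cursors c1@3 c2@4 c3@4, authorship .123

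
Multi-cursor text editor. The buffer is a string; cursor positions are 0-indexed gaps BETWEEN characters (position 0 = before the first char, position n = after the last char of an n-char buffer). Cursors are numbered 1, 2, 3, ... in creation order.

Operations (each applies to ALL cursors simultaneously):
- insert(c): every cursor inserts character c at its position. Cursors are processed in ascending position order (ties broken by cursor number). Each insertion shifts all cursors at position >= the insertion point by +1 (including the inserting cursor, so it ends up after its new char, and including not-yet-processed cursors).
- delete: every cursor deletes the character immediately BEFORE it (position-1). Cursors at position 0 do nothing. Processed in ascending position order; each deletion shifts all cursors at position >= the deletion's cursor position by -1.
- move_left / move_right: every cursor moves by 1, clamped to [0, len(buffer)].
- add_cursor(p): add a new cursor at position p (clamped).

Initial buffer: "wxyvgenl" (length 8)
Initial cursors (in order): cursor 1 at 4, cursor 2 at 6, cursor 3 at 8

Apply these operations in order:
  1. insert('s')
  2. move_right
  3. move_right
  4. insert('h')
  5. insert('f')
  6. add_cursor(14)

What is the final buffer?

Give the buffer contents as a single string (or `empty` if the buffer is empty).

After op 1 (insert('s')): buffer="wxyvsgesnls" (len 11), cursors c1@5 c2@8 c3@11, authorship ....1..2..3
After op 2 (move_right): buffer="wxyvsgesnls" (len 11), cursors c1@6 c2@9 c3@11, authorship ....1..2..3
After op 3 (move_right): buffer="wxyvsgesnls" (len 11), cursors c1@7 c2@10 c3@11, authorship ....1..2..3
After op 4 (insert('h')): buffer="wxyvsgehsnlhsh" (len 14), cursors c1@8 c2@12 c3@14, authorship ....1..12..233
After op 5 (insert('f')): buffer="wxyvsgehfsnlhfshf" (len 17), cursors c1@9 c2@14 c3@17, authorship ....1..112..22333
After op 6 (add_cursor(14)): buffer="wxyvsgehfsnlhfshf" (len 17), cursors c1@9 c2@14 c4@14 c3@17, authorship ....1..112..22333

Answer: wxyvsgehfsnlhfshf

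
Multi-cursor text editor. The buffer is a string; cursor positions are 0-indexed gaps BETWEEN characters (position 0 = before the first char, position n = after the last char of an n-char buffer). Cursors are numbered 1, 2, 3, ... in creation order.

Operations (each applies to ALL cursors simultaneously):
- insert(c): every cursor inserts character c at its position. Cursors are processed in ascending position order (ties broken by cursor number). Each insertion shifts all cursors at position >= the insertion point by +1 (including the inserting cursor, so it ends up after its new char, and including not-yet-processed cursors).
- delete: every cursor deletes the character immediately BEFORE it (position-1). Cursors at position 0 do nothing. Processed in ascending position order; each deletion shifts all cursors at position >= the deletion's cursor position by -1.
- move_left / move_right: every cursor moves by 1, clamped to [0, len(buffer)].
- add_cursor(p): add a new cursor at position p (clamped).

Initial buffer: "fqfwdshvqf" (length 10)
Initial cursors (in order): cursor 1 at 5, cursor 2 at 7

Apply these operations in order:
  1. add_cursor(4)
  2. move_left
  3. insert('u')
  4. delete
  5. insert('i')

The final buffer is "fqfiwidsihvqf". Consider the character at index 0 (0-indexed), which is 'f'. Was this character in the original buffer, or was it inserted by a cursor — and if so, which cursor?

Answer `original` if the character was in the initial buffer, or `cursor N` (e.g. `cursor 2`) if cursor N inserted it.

Answer: original

Derivation:
After op 1 (add_cursor(4)): buffer="fqfwdshvqf" (len 10), cursors c3@4 c1@5 c2@7, authorship ..........
After op 2 (move_left): buffer="fqfwdshvqf" (len 10), cursors c3@3 c1@4 c2@6, authorship ..........
After op 3 (insert('u')): buffer="fqfuwudsuhvqf" (len 13), cursors c3@4 c1@6 c2@9, authorship ...3.1..2....
After op 4 (delete): buffer="fqfwdshvqf" (len 10), cursors c3@3 c1@4 c2@6, authorship ..........
After op 5 (insert('i')): buffer="fqfiwidsihvqf" (len 13), cursors c3@4 c1@6 c2@9, authorship ...3.1..2....
Authorship (.=original, N=cursor N): . . . 3 . 1 . . 2 . . . .
Index 0: author = original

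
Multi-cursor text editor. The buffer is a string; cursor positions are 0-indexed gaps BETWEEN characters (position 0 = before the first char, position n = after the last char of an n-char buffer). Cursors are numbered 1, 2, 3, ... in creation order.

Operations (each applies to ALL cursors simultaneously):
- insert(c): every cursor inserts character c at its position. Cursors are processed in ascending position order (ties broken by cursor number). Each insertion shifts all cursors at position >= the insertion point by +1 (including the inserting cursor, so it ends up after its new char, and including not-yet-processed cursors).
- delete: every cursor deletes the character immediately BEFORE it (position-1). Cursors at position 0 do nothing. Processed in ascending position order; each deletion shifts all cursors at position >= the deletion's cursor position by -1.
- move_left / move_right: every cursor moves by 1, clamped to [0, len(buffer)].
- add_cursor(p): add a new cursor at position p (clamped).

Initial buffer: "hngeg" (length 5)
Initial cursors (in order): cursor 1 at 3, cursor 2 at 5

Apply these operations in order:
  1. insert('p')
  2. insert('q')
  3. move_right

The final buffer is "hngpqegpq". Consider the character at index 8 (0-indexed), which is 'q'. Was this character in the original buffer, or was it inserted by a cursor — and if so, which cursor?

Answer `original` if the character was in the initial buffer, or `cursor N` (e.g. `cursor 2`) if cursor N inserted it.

After op 1 (insert('p')): buffer="hngpegp" (len 7), cursors c1@4 c2@7, authorship ...1..2
After op 2 (insert('q')): buffer="hngpqegpq" (len 9), cursors c1@5 c2@9, authorship ...11..22
After op 3 (move_right): buffer="hngpqegpq" (len 9), cursors c1@6 c2@9, authorship ...11..22
Authorship (.=original, N=cursor N): . . . 1 1 . . 2 2
Index 8: author = 2

Answer: cursor 2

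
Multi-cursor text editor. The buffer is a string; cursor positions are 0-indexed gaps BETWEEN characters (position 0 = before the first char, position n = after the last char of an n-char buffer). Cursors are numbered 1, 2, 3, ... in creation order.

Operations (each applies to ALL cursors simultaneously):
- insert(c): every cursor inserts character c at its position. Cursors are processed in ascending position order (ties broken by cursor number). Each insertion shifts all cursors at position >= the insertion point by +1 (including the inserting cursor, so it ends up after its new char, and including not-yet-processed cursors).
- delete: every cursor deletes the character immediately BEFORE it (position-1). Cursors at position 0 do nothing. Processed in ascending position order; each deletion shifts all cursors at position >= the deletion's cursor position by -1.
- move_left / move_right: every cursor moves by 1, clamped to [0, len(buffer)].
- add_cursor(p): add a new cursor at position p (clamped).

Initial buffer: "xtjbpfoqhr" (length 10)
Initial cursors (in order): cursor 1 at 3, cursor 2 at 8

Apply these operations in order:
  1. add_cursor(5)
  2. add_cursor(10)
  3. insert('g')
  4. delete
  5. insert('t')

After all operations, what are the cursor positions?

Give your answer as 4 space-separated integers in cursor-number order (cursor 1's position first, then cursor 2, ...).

After op 1 (add_cursor(5)): buffer="xtjbpfoqhr" (len 10), cursors c1@3 c3@5 c2@8, authorship ..........
After op 2 (add_cursor(10)): buffer="xtjbpfoqhr" (len 10), cursors c1@3 c3@5 c2@8 c4@10, authorship ..........
After op 3 (insert('g')): buffer="xtjgbpgfoqghrg" (len 14), cursors c1@4 c3@7 c2@11 c4@14, authorship ...1..3...2..4
After op 4 (delete): buffer="xtjbpfoqhr" (len 10), cursors c1@3 c3@5 c2@8 c4@10, authorship ..........
After op 5 (insert('t')): buffer="xtjtbptfoqthrt" (len 14), cursors c1@4 c3@7 c2@11 c4@14, authorship ...1..3...2..4

Answer: 4 11 7 14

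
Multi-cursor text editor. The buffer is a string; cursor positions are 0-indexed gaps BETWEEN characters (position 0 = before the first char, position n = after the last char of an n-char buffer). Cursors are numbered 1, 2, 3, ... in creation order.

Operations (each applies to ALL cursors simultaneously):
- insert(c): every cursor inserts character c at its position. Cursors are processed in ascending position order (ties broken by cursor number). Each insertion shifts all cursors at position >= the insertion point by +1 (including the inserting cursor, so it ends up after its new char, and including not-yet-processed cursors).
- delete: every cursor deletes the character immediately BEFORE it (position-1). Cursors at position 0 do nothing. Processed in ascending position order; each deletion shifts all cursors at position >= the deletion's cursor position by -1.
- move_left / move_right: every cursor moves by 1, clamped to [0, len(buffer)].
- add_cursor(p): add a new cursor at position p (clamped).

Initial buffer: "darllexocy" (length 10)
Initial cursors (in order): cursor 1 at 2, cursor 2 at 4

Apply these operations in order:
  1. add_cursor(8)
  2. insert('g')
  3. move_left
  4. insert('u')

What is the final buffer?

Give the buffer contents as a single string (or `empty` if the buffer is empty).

After op 1 (add_cursor(8)): buffer="darllexocy" (len 10), cursors c1@2 c2@4 c3@8, authorship ..........
After op 2 (insert('g')): buffer="dagrlglexogcy" (len 13), cursors c1@3 c2@6 c3@11, authorship ..1..2....3..
After op 3 (move_left): buffer="dagrlglexogcy" (len 13), cursors c1@2 c2@5 c3@10, authorship ..1..2....3..
After op 4 (insert('u')): buffer="daugrluglexougcy" (len 16), cursors c1@3 c2@7 c3@13, authorship ..11..22....33..

Answer: daugrluglexougcy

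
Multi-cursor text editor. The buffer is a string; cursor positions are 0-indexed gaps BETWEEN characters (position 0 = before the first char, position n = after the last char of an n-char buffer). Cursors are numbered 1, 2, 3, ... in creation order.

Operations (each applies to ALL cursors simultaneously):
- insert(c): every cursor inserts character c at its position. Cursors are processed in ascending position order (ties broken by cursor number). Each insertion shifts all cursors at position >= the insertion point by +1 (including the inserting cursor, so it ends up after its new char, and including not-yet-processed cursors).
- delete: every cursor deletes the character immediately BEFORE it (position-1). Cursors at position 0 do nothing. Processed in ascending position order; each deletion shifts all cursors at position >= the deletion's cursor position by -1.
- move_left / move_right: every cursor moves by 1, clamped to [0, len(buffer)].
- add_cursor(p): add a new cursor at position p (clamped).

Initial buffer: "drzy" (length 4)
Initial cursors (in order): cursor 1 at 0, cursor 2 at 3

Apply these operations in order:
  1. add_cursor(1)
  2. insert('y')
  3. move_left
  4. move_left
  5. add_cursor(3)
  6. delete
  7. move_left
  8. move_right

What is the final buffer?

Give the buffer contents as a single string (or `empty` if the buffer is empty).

After op 1 (add_cursor(1)): buffer="drzy" (len 4), cursors c1@0 c3@1 c2@3, authorship ....
After op 2 (insert('y')): buffer="ydyrzyy" (len 7), cursors c1@1 c3@3 c2@6, authorship 1.3..2.
After op 3 (move_left): buffer="ydyrzyy" (len 7), cursors c1@0 c3@2 c2@5, authorship 1.3..2.
After op 4 (move_left): buffer="ydyrzyy" (len 7), cursors c1@0 c3@1 c2@4, authorship 1.3..2.
After op 5 (add_cursor(3)): buffer="ydyrzyy" (len 7), cursors c1@0 c3@1 c4@3 c2@4, authorship 1.3..2.
After op 6 (delete): buffer="dzyy" (len 4), cursors c1@0 c3@0 c2@1 c4@1, authorship ..2.
After op 7 (move_left): buffer="dzyy" (len 4), cursors c1@0 c2@0 c3@0 c4@0, authorship ..2.
After op 8 (move_right): buffer="dzyy" (len 4), cursors c1@1 c2@1 c3@1 c4@1, authorship ..2.

Answer: dzyy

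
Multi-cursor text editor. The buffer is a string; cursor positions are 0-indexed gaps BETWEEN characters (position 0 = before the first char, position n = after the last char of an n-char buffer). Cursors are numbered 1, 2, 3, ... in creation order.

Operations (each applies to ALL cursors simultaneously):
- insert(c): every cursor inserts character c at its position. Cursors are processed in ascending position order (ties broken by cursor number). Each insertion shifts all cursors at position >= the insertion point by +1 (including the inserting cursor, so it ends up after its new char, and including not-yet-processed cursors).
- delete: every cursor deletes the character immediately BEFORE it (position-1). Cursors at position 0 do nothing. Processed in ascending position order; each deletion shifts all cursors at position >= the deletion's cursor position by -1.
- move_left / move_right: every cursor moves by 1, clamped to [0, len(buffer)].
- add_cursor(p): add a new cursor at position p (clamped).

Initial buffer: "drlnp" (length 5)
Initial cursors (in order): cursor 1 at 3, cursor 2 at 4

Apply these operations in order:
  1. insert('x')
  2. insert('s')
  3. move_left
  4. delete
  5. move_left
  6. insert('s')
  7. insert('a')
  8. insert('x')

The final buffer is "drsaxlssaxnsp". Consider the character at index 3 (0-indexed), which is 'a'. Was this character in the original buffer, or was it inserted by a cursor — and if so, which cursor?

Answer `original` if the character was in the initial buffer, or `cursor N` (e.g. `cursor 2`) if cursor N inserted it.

Answer: cursor 1

Derivation:
After op 1 (insert('x')): buffer="drlxnxp" (len 7), cursors c1@4 c2@6, authorship ...1.2.
After op 2 (insert('s')): buffer="drlxsnxsp" (len 9), cursors c1@5 c2@8, authorship ...11.22.
After op 3 (move_left): buffer="drlxsnxsp" (len 9), cursors c1@4 c2@7, authorship ...11.22.
After op 4 (delete): buffer="drlsnsp" (len 7), cursors c1@3 c2@5, authorship ...1.2.
After op 5 (move_left): buffer="drlsnsp" (len 7), cursors c1@2 c2@4, authorship ...1.2.
After op 6 (insert('s')): buffer="drslssnsp" (len 9), cursors c1@3 c2@6, authorship ..1.12.2.
After op 7 (insert('a')): buffer="drsalssansp" (len 11), cursors c1@4 c2@8, authorship ..11.122.2.
After op 8 (insert('x')): buffer="drsaxlssaxnsp" (len 13), cursors c1@5 c2@10, authorship ..111.1222.2.
Authorship (.=original, N=cursor N): . . 1 1 1 . 1 2 2 2 . 2 .
Index 3: author = 1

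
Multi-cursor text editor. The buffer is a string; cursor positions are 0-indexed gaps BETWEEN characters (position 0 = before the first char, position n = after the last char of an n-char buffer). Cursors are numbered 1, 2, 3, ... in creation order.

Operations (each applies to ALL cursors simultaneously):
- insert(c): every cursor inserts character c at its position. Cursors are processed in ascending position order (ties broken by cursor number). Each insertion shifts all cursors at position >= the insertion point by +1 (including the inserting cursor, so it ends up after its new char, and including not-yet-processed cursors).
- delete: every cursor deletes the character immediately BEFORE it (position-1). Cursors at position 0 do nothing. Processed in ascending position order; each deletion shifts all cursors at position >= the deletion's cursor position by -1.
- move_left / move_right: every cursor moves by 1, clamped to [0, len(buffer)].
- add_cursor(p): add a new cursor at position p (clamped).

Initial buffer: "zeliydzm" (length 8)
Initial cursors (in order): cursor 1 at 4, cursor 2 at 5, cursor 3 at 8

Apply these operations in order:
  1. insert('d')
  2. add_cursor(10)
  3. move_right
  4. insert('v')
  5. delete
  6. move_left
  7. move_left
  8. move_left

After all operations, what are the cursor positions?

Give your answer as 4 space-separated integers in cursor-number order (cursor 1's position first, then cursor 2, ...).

Answer: 3 5 8 8

Derivation:
After op 1 (insert('d')): buffer="zelidyddzmd" (len 11), cursors c1@5 c2@7 c3@11, authorship ....1.2...3
After op 2 (add_cursor(10)): buffer="zelidyddzmd" (len 11), cursors c1@5 c2@7 c4@10 c3@11, authorship ....1.2...3
After op 3 (move_right): buffer="zelidyddzmd" (len 11), cursors c1@6 c2@8 c3@11 c4@11, authorship ....1.2...3
After op 4 (insert('v')): buffer="zelidyvddvzmdvv" (len 15), cursors c1@7 c2@10 c3@15 c4@15, authorship ....1.12.2..334
After op 5 (delete): buffer="zelidyddzmd" (len 11), cursors c1@6 c2@8 c3@11 c4@11, authorship ....1.2...3
After op 6 (move_left): buffer="zelidyddzmd" (len 11), cursors c1@5 c2@7 c3@10 c4@10, authorship ....1.2...3
After op 7 (move_left): buffer="zelidyddzmd" (len 11), cursors c1@4 c2@6 c3@9 c4@9, authorship ....1.2...3
After op 8 (move_left): buffer="zelidyddzmd" (len 11), cursors c1@3 c2@5 c3@8 c4@8, authorship ....1.2...3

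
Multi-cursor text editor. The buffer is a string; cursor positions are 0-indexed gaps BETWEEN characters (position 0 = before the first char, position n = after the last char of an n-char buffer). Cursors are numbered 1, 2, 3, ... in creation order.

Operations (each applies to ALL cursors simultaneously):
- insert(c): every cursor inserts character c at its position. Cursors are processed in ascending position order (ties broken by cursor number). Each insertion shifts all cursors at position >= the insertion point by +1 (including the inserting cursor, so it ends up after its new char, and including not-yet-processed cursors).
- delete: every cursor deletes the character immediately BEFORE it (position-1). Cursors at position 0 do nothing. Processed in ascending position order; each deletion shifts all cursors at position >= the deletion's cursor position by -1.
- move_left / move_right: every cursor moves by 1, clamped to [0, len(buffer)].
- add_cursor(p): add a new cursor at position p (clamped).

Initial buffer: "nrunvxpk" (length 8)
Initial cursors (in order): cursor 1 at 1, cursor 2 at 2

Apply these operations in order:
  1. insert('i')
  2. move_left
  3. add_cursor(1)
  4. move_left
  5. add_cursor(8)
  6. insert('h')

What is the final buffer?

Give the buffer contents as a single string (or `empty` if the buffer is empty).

After op 1 (insert('i')): buffer="niriunvxpk" (len 10), cursors c1@2 c2@4, authorship .1.2......
After op 2 (move_left): buffer="niriunvxpk" (len 10), cursors c1@1 c2@3, authorship .1.2......
After op 3 (add_cursor(1)): buffer="niriunvxpk" (len 10), cursors c1@1 c3@1 c2@3, authorship .1.2......
After op 4 (move_left): buffer="niriunvxpk" (len 10), cursors c1@0 c3@0 c2@2, authorship .1.2......
After op 5 (add_cursor(8)): buffer="niriunvxpk" (len 10), cursors c1@0 c3@0 c2@2 c4@8, authorship .1.2......
After op 6 (insert('h')): buffer="hhnihriunvxhpk" (len 14), cursors c1@2 c3@2 c2@5 c4@12, authorship 13.12.2....4..

Answer: hhnihriunvxhpk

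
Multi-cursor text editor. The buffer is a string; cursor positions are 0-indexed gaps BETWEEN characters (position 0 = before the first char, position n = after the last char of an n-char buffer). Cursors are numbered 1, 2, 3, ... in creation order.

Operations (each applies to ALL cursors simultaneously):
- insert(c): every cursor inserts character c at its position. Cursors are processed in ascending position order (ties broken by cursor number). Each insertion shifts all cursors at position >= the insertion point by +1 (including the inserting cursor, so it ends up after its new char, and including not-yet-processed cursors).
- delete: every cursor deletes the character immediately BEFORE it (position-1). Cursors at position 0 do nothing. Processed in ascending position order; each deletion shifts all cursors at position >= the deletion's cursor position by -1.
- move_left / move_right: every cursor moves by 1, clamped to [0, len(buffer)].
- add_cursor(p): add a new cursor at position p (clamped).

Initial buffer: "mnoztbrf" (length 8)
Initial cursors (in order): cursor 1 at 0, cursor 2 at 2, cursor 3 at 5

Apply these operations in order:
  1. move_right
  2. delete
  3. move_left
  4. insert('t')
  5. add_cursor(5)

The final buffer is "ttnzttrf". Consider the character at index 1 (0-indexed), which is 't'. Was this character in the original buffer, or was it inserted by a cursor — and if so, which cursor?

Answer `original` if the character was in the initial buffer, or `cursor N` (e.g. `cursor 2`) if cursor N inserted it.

After op 1 (move_right): buffer="mnoztbrf" (len 8), cursors c1@1 c2@3 c3@6, authorship ........
After op 2 (delete): buffer="nztrf" (len 5), cursors c1@0 c2@1 c3@3, authorship .....
After op 3 (move_left): buffer="nztrf" (len 5), cursors c1@0 c2@0 c3@2, authorship .....
After op 4 (insert('t')): buffer="ttnzttrf" (len 8), cursors c1@2 c2@2 c3@5, authorship 12..3...
After op 5 (add_cursor(5)): buffer="ttnzttrf" (len 8), cursors c1@2 c2@2 c3@5 c4@5, authorship 12..3...
Authorship (.=original, N=cursor N): 1 2 . . 3 . . .
Index 1: author = 2

Answer: cursor 2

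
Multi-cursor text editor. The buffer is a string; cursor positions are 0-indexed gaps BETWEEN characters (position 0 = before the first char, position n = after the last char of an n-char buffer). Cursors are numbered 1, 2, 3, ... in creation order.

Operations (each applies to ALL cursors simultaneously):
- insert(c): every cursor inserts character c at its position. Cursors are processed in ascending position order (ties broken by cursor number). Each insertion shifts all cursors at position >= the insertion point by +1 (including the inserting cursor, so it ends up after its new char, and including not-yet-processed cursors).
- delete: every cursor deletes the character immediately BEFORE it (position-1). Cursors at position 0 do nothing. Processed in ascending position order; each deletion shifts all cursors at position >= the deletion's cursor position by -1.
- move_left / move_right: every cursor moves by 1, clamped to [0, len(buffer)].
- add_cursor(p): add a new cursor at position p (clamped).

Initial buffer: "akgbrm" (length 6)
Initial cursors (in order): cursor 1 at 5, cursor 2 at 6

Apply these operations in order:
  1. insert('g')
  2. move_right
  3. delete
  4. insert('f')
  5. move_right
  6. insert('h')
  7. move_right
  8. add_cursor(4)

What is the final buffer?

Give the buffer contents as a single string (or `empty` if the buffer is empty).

Answer: akgbrgffhh

Derivation:
After op 1 (insert('g')): buffer="akgbrgmg" (len 8), cursors c1@6 c2@8, authorship .....1.2
After op 2 (move_right): buffer="akgbrgmg" (len 8), cursors c1@7 c2@8, authorship .....1.2
After op 3 (delete): buffer="akgbrg" (len 6), cursors c1@6 c2@6, authorship .....1
After op 4 (insert('f')): buffer="akgbrgff" (len 8), cursors c1@8 c2@8, authorship .....112
After op 5 (move_right): buffer="akgbrgff" (len 8), cursors c1@8 c2@8, authorship .....112
After op 6 (insert('h')): buffer="akgbrgffhh" (len 10), cursors c1@10 c2@10, authorship .....11212
After op 7 (move_right): buffer="akgbrgffhh" (len 10), cursors c1@10 c2@10, authorship .....11212
After op 8 (add_cursor(4)): buffer="akgbrgffhh" (len 10), cursors c3@4 c1@10 c2@10, authorship .....11212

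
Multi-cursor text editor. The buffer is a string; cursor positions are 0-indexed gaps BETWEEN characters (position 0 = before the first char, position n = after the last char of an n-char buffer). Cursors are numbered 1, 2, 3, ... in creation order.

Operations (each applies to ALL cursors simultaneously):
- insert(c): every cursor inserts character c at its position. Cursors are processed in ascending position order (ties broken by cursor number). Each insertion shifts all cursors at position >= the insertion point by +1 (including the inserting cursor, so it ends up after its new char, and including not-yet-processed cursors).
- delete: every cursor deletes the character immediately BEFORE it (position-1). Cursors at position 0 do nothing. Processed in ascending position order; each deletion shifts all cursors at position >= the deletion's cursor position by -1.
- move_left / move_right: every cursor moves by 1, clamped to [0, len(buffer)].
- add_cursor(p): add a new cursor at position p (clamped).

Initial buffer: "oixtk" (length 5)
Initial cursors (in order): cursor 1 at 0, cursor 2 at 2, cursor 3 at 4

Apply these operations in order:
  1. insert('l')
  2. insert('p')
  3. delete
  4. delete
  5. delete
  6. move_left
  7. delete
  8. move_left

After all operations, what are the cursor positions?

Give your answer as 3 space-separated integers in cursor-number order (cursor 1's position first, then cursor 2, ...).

Answer: 0 0 0

Derivation:
After op 1 (insert('l')): buffer="loilxtlk" (len 8), cursors c1@1 c2@4 c3@7, authorship 1..2..3.
After op 2 (insert('p')): buffer="lpoilpxtlpk" (len 11), cursors c1@2 c2@6 c3@10, authorship 11..22..33.
After op 3 (delete): buffer="loilxtlk" (len 8), cursors c1@1 c2@4 c3@7, authorship 1..2..3.
After op 4 (delete): buffer="oixtk" (len 5), cursors c1@0 c2@2 c3@4, authorship .....
After op 5 (delete): buffer="oxk" (len 3), cursors c1@0 c2@1 c3@2, authorship ...
After op 6 (move_left): buffer="oxk" (len 3), cursors c1@0 c2@0 c3@1, authorship ...
After op 7 (delete): buffer="xk" (len 2), cursors c1@0 c2@0 c3@0, authorship ..
After op 8 (move_left): buffer="xk" (len 2), cursors c1@0 c2@0 c3@0, authorship ..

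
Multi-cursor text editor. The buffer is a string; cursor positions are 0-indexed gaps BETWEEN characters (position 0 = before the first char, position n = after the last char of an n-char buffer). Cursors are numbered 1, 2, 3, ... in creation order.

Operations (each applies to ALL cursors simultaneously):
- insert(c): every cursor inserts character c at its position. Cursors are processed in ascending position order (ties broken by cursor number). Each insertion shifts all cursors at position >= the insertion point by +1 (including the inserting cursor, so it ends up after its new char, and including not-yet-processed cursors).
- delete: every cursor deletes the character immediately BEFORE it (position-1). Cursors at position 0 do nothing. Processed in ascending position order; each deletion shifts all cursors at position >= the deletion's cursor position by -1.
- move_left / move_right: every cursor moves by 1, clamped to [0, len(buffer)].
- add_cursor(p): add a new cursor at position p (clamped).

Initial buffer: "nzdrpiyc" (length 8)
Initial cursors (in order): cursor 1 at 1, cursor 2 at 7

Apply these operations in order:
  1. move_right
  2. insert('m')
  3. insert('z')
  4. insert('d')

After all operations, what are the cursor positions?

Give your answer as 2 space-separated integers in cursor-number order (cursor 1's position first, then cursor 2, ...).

After op 1 (move_right): buffer="nzdrpiyc" (len 8), cursors c1@2 c2@8, authorship ........
After op 2 (insert('m')): buffer="nzmdrpiycm" (len 10), cursors c1@3 c2@10, authorship ..1......2
After op 3 (insert('z')): buffer="nzmzdrpiycmz" (len 12), cursors c1@4 c2@12, authorship ..11......22
After op 4 (insert('d')): buffer="nzmzddrpiycmzd" (len 14), cursors c1@5 c2@14, authorship ..111......222

Answer: 5 14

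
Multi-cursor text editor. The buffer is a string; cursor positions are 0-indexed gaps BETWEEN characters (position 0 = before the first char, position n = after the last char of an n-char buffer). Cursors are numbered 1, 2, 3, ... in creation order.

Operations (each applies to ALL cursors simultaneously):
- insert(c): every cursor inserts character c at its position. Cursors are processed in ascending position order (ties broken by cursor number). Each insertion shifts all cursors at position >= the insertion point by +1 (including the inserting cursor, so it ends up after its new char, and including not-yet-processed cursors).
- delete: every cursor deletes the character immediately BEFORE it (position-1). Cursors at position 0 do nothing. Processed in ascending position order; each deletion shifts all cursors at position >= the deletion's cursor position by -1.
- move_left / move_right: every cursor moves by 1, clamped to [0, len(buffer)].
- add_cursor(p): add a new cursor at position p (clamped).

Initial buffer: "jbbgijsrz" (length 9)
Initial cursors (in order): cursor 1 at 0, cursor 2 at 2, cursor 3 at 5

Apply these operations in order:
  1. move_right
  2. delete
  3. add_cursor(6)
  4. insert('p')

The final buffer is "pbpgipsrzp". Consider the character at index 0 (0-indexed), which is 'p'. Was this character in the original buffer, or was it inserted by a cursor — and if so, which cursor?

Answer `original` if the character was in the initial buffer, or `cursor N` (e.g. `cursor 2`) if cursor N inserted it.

After op 1 (move_right): buffer="jbbgijsrz" (len 9), cursors c1@1 c2@3 c3@6, authorship .........
After op 2 (delete): buffer="bgisrz" (len 6), cursors c1@0 c2@1 c3@3, authorship ......
After op 3 (add_cursor(6)): buffer="bgisrz" (len 6), cursors c1@0 c2@1 c3@3 c4@6, authorship ......
After op 4 (insert('p')): buffer="pbpgipsrzp" (len 10), cursors c1@1 c2@3 c3@6 c4@10, authorship 1.2..3...4
Authorship (.=original, N=cursor N): 1 . 2 . . 3 . . . 4
Index 0: author = 1

Answer: cursor 1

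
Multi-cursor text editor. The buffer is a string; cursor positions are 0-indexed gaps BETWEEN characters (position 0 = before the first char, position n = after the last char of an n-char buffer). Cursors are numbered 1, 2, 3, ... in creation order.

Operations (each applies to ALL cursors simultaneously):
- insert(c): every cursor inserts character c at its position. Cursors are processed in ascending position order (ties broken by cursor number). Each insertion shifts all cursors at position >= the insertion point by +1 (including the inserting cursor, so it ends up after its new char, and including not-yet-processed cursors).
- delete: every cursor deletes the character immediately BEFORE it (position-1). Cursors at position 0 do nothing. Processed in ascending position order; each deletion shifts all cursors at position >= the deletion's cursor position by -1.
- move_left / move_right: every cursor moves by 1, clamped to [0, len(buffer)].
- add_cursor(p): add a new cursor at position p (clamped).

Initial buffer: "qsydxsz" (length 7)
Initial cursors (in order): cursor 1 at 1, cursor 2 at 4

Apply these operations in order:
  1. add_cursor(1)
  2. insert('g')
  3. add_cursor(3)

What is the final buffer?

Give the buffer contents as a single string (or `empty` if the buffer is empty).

Answer: qggsydgxsz

Derivation:
After op 1 (add_cursor(1)): buffer="qsydxsz" (len 7), cursors c1@1 c3@1 c2@4, authorship .......
After op 2 (insert('g')): buffer="qggsydgxsz" (len 10), cursors c1@3 c3@3 c2@7, authorship .13...2...
After op 3 (add_cursor(3)): buffer="qggsydgxsz" (len 10), cursors c1@3 c3@3 c4@3 c2@7, authorship .13...2...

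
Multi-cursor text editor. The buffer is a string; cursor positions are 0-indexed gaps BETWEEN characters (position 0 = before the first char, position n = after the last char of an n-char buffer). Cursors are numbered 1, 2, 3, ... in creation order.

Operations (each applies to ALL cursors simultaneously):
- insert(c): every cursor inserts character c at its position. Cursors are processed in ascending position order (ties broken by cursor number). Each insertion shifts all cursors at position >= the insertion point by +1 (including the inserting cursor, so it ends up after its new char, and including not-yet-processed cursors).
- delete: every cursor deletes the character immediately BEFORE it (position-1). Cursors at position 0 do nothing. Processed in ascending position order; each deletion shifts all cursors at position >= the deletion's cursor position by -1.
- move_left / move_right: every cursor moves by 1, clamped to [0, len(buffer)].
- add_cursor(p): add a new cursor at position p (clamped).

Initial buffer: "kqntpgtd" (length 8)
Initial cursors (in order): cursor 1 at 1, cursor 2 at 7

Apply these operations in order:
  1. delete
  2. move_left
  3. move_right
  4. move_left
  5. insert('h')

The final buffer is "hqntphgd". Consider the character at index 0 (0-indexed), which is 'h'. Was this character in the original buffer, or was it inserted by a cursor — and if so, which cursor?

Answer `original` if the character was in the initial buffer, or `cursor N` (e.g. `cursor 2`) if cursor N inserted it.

Answer: cursor 1

Derivation:
After op 1 (delete): buffer="qntpgd" (len 6), cursors c1@0 c2@5, authorship ......
After op 2 (move_left): buffer="qntpgd" (len 6), cursors c1@0 c2@4, authorship ......
After op 3 (move_right): buffer="qntpgd" (len 6), cursors c1@1 c2@5, authorship ......
After op 4 (move_left): buffer="qntpgd" (len 6), cursors c1@0 c2@4, authorship ......
After op 5 (insert('h')): buffer="hqntphgd" (len 8), cursors c1@1 c2@6, authorship 1....2..
Authorship (.=original, N=cursor N): 1 . . . . 2 . .
Index 0: author = 1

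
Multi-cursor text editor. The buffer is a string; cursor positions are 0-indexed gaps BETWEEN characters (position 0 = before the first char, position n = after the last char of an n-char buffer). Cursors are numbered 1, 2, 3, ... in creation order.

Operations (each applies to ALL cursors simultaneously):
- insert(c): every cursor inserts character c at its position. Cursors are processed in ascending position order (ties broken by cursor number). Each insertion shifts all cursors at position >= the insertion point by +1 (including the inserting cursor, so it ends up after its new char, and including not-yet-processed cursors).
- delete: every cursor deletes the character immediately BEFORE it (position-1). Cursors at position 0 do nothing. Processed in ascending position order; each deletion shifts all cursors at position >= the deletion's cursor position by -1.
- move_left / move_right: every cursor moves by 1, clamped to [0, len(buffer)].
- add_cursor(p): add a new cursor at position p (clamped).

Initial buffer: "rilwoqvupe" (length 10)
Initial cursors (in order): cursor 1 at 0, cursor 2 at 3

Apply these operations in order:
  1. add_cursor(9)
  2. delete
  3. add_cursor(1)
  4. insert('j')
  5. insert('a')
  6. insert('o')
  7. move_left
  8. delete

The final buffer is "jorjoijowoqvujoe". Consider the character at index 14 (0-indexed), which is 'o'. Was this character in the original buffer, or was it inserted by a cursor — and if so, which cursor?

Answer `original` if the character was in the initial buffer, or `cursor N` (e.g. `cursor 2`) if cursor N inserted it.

After op 1 (add_cursor(9)): buffer="rilwoqvupe" (len 10), cursors c1@0 c2@3 c3@9, authorship ..........
After op 2 (delete): buffer="riwoqvue" (len 8), cursors c1@0 c2@2 c3@7, authorship ........
After op 3 (add_cursor(1)): buffer="riwoqvue" (len 8), cursors c1@0 c4@1 c2@2 c3@7, authorship ........
After op 4 (insert('j')): buffer="jrjijwoqvuje" (len 12), cursors c1@1 c4@3 c2@5 c3@11, authorship 1.4.2.....3.
After op 5 (insert('a')): buffer="jarjaijawoqvujae" (len 16), cursors c1@2 c4@5 c2@8 c3@15, authorship 11.44.22.....33.
After op 6 (insert('o')): buffer="jaorjaoijaowoqvujaoe" (len 20), cursors c1@3 c4@7 c2@11 c3@19, authorship 111.444.222.....333.
After op 7 (move_left): buffer="jaorjaoijaowoqvujaoe" (len 20), cursors c1@2 c4@6 c2@10 c3@18, authorship 111.444.222.....333.
After op 8 (delete): buffer="jorjoijowoqvujoe" (len 16), cursors c1@1 c4@4 c2@7 c3@14, authorship 11.44.22.....33.
Authorship (.=original, N=cursor N): 1 1 . 4 4 . 2 2 . . . . . 3 3 .
Index 14: author = 3

Answer: cursor 3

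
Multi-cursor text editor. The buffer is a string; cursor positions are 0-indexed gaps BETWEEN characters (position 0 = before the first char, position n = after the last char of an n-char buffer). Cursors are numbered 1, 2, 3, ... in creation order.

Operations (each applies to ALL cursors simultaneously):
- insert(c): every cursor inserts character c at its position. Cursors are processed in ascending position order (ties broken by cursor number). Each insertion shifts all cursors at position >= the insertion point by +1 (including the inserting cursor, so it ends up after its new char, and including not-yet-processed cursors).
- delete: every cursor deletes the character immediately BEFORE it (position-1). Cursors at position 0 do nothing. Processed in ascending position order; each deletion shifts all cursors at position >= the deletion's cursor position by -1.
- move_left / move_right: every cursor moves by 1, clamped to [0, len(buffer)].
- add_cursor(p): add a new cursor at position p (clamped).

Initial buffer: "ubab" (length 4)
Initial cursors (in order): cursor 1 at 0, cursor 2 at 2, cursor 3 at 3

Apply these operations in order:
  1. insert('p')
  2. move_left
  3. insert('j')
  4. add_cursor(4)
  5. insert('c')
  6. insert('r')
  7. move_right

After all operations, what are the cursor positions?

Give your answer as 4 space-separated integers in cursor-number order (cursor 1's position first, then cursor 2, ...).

After op 1 (insert('p')): buffer="pubpapb" (len 7), cursors c1@1 c2@4 c3@6, authorship 1..2.3.
After op 2 (move_left): buffer="pubpapb" (len 7), cursors c1@0 c2@3 c3@5, authorship 1..2.3.
After op 3 (insert('j')): buffer="jpubjpajpb" (len 10), cursors c1@1 c2@5 c3@8, authorship 11..22.33.
After op 4 (add_cursor(4)): buffer="jpubjpajpb" (len 10), cursors c1@1 c4@4 c2@5 c3@8, authorship 11..22.33.
After op 5 (insert('c')): buffer="jcpubcjcpajcpb" (len 14), cursors c1@2 c4@6 c2@8 c3@12, authorship 111..4222.333.
After op 6 (insert('r')): buffer="jcrpubcrjcrpajcrpb" (len 18), cursors c1@3 c4@8 c2@11 c3@16, authorship 1111..442222.3333.
After op 7 (move_right): buffer="jcrpubcrjcrpajcrpb" (len 18), cursors c1@4 c4@9 c2@12 c3@17, authorship 1111..442222.3333.

Answer: 4 12 17 9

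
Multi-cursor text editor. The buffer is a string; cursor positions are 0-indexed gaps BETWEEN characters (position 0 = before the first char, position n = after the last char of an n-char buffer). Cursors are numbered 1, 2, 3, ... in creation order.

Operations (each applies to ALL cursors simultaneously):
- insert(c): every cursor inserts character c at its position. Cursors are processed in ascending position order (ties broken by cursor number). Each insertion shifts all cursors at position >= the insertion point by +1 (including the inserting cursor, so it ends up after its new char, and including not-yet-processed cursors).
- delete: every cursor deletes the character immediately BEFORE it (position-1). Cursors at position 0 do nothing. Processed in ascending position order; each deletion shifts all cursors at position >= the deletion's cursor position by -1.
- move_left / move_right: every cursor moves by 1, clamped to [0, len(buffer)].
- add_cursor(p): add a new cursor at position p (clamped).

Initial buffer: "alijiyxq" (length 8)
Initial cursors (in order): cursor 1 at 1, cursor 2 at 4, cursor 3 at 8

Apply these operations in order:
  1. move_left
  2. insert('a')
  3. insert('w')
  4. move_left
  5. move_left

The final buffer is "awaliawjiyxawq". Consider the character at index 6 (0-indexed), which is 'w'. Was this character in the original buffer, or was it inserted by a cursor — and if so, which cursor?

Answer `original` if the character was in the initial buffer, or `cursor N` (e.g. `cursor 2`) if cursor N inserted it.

Answer: cursor 2

Derivation:
After op 1 (move_left): buffer="alijiyxq" (len 8), cursors c1@0 c2@3 c3@7, authorship ........
After op 2 (insert('a')): buffer="aaliajiyxaq" (len 11), cursors c1@1 c2@5 c3@10, authorship 1...2....3.
After op 3 (insert('w')): buffer="awaliawjiyxawq" (len 14), cursors c1@2 c2@7 c3@13, authorship 11...22....33.
After op 4 (move_left): buffer="awaliawjiyxawq" (len 14), cursors c1@1 c2@6 c3@12, authorship 11...22....33.
After op 5 (move_left): buffer="awaliawjiyxawq" (len 14), cursors c1@0 c2@5 c3@11, authorship 11...22....33.
Authorship (.=original, N=cursor N): 1 1 . . . 2 2 . . . . 3 3 .
Index 6: author = 2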